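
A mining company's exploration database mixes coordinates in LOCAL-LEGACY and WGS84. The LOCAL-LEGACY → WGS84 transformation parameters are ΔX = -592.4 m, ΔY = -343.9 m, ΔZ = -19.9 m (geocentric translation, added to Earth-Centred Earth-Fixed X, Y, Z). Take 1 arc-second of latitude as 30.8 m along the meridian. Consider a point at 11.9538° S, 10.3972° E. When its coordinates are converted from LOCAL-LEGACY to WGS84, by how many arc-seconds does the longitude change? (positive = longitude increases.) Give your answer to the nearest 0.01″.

sin φ = -0.207123, cos φ = 0.978315, sin λ = 0.180471, cos λ = 0.983580.
East component: ΔE = −sin λ·ΔX + cos λ·ΔY = −(0.180471)(-592.4) + (0.983580)(-343.9) = -231.34 m.
1° of latitude spans 3600 × 30.80 = 110880 m; at latitude φ, 1° of longitude spans that × cos φ = 108475.6 m, so Δλ = -231.34 / 108475.6 × 3600 = -7.678″.

Δλ = -7.68″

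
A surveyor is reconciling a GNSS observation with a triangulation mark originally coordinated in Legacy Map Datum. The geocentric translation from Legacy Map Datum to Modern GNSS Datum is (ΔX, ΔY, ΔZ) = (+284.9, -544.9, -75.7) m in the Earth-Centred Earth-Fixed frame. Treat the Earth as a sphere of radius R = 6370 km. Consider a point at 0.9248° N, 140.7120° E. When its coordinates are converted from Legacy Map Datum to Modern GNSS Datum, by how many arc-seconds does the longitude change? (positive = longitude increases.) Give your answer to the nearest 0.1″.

sin φ = 0.016140, cos φ = 0.999870, sin λ = 0.633219, cos λ = -0.773973.
East component: ΔE = −sin λ·ΔX + cos λ·ΔY = −(0.633219)(284.9) + (-0.773973)(-544.9) = 241.33 m.
1° of latitude spans πR/180 = 111177 m; at latitude φ, 1° of longitude spans that × cos φ = 111163.0 m, so Δλ = 241.33 / 111163.0 × 3600 = 7.816″.

Δλ = 7.8″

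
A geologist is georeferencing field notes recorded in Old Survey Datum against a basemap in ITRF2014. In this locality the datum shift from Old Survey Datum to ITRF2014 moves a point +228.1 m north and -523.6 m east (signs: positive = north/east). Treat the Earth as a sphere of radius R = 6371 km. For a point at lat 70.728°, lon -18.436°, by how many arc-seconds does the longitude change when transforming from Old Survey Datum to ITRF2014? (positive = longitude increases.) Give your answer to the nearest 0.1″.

Δλ = -51.4″

At latitude 70.728°, cos φ = 0.330053.
One radian of longitude at latitude φ spans R cos φ, so Δλ = ΔE / (R cos φ) = -523.6 / (6371000 × 0.330053) = -2.4901e-04 rad = -51.361″.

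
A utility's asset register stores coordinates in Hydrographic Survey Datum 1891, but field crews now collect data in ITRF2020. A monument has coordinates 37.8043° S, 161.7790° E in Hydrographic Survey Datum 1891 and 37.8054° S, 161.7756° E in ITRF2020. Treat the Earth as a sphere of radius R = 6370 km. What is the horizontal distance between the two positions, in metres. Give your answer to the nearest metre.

323 m

Δφ = -37.8054° − -37.8043° = -0.0011°; Δλ = 161.7756° − 161.7790° = -0.0034°.
1° along a meridian = πR/180 = 111177 m.
ΔN = Δφ × 111177 = -122.3 m; ΔE = Δλ × 111177 × cos(-37.8043°) = -0.0034 × 111177 × 0.790109 = -298.7 m.
Distance = √(ΔE² + ΔN²) = √((-298.7)² + (-122.3)²) = 322.7 m.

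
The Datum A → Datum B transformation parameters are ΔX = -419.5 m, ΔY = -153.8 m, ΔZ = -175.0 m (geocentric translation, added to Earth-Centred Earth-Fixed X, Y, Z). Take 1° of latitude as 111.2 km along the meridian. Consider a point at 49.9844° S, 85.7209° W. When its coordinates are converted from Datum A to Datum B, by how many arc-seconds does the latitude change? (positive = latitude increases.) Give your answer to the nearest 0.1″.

Δφ = -0.6″

sin φ = -0.765869, cos φ = 0.642996, sin λ = -0.997212, cos λ = 0.074615.
North component: ΔN = −sin φ cos λ·ΔX − sin φ sin λ·ΔY + cos φ·ΔZ = −(-0.765869)(0.074615)(-419.5) − (-0.765869)(-0.997212)(-153.8) + (0.642996)(-175.0) = -19.03 m.
1° of latitude spans 111200 m, so Δφ = -19.03 / 111200 × 3600 = -0.616″.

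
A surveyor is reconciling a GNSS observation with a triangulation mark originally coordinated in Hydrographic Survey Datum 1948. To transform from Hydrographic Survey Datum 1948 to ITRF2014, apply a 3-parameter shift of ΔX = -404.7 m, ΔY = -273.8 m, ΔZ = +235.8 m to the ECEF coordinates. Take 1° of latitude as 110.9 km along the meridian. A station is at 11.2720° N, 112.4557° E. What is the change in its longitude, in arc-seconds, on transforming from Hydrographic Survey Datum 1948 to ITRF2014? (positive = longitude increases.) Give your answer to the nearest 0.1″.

Δλ = 15.8″

sin φ = 0.195467, cos φ = 0.980710, sin λ = 0.924175, cos λ = -0.381969.
East component: ΔE = −sin λ·ΔX + cos λ·ΔY = −(0.924175)(-404.7) + (-0.381969)(-273.8) = 478.60 m.
1° of latitude spans 110900 m; at latitude φ, 1° of longitude spans that × cos φ = 108760.8 m, so Δλ = 478.60 / 108760.8 × 3600 = 15.842″.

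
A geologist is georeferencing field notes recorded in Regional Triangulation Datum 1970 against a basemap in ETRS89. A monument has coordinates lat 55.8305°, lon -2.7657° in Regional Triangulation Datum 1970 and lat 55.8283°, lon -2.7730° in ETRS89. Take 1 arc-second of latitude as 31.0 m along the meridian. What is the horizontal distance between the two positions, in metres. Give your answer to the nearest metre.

519 m

Δφ = 55.8283° − 55.8305° = -0.0022°; Δλ = -2.7730° − -2.7657° = -0.0073°.
1° of latitude = 3600 × 31.00 = 111600 m.
ΔN = Δφ × 111600 = -245.5 m; ΔE = Δλ × 111600 × cos(55.8305°) = -0.0073 × 111600 × 0.561643 = -457.6 m.
Distance = √(ΔE² + ΔN²) = √((-457.6)² + (-245.5)²) = 519.3 m.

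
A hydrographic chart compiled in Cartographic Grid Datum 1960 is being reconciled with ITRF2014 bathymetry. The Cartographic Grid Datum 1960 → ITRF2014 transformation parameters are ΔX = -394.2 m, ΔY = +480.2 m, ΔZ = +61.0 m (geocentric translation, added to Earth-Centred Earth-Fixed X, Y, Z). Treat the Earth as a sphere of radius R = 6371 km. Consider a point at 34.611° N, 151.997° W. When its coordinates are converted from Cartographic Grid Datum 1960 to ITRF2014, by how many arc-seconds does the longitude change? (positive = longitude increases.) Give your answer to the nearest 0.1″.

Δλ = -24.0″

sin φ = 0.568002, cos φ = 0.823027, sin λ = -0.469518, cos λ = -0.882923.
East component: ΔE = −sin λ·ΔX + cos λ·ΔY = −(-0.469518)(-394.2) + (-0.882923)(480.2) = -609.06 m.
1° of latitude spans πR/180 = 111195 m; at latitude φ, 1° of longitude spans that × cos φ = 91516.5 m, so Δλ = -609.06 / 91516.5 × 3600 = -23.959″.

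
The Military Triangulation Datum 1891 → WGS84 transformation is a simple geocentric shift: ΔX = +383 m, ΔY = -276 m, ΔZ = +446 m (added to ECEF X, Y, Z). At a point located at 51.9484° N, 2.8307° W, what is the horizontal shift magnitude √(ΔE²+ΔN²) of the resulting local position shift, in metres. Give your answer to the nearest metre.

The local east axis at (φ, λ) is (−sin λ, cos λ, 0), so ΔE = −sin(-2.8307°)·383 + cos(-2.8307°)·(-276) = -256.75 m.
The local north axis is (−sin φ cos λ, −sin φ sin λ, cos φ), giving ΔN = -301.228 − 10.733 + 274.901 = -37.06 m.
Horizontal magnitude = √(ΔE² + ΔN²) = √((-256.75)² + (-37.06)²) = 259.41 m.

259 m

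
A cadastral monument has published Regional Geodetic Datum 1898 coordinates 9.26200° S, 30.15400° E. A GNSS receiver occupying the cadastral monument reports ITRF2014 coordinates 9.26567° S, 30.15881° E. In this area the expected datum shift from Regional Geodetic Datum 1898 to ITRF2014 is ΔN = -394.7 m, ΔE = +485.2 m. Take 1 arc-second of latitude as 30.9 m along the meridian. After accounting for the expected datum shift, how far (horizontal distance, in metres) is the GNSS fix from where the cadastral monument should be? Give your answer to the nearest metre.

Observed coordinate differences: Δφ = -0.00367°, Δλ = +0.00481°.
Converting to metres (1° lat = 111240 m, cos φ = 0.986963): observed ΔN = -408.3 m, observed ΔE = 528.1 m.
Subtracting the expected shift leaves a residual of -408.3 − (-394.7) = -13.6 m north and 528.1 − (485.2) = 42.9 m east.
Residual distance = √((-13.6)² + 42.9²) = 45.0 m.

45 m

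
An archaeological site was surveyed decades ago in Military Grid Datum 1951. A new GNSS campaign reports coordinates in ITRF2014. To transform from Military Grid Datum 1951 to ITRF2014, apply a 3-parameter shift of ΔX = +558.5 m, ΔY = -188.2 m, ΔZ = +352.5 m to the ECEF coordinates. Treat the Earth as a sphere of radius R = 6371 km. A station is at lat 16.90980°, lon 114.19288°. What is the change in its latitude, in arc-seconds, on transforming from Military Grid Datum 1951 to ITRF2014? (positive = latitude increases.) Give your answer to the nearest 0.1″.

sin φ = 0.290866, cos φ = 0.956764, sin λ = 0.912171, cos λ = -0.409810.
North component: ΔN = −sin φ cos λ·ΔX − sin φ sin λ·ΔY + cos φ·ΔZ = −(0.290866)(-0.409810)(558.5) − (0.290866)(0.912171)(-188.2) + (0.956764)(352.5) = 453.77 m.
1° of latitude spans πR/180 = 111195 m, so Δφ = 453.77 / 111195 × 3600 = 14.691″.

Δφ = 14.7″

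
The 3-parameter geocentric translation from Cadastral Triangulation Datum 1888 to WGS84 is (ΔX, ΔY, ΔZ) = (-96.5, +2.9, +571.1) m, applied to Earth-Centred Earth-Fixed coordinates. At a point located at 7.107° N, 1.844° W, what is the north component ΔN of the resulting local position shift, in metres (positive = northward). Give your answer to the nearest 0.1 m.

At φ = 7.107°, λ = -1.844°: sin φ = 0.123723, cos φ = 0.992317, sin λ = -0.032178, cos λ = 0.999482.
ΔN = −sin φ cos λ·ΔX − sin φ sin λ·ΔY + cos φ·ΔZ = −(0.123723)(0.999482)(-96.5) − (0.123723)(-0.032178)(2.9) + (0.992317)(571.1) = 578.66 m.

ΔN = 578.7 m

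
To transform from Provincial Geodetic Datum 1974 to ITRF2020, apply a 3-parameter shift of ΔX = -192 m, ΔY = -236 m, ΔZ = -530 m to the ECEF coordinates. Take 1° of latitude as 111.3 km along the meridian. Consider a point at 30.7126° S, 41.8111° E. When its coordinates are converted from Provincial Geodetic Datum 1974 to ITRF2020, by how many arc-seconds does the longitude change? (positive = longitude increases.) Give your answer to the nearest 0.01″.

Δλ = -1.80″

sin φ = -0.510732, cos φ = 0.859740, sin λ = 0.666677, cos λ = 0.745347.
East component: ΔE = −sin λ·ΔX + cos λ·ΔY = −(0.666677)(-192) + (0.745347)(-236) = -47.90 m.
1° of latitude spans 111300 m; at latitude φ, 1° of longitude spans that × cos φ = 95689.1 m, so Δλ = -47.90 / 95689.1 × 3600 = -1.802″.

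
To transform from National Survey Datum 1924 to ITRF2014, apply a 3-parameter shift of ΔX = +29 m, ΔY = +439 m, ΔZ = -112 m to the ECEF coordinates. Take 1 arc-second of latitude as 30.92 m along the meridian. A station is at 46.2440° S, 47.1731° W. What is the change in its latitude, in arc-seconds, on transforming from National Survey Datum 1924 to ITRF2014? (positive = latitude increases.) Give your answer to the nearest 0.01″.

Δφ = -9.57″

sin φ = -0.722292, cos φ = 0.691589, sin λ = -0.733411, cos λ = 0.679786.
North component: ΔN = −sin φ cos λ·ΔX − sin φ sin λ·ΔY + cos φ·ΔZ = −(-0.722292)(0.679786)(29) − (-0.722292)(-0.733411)(439) + (0.691589)(-112) = -295.77 m.
1° of latitude spans 3600 × 30.92 = 111312 m, so Δφ = -295.77 / 111312 × 3600 = -9.566″.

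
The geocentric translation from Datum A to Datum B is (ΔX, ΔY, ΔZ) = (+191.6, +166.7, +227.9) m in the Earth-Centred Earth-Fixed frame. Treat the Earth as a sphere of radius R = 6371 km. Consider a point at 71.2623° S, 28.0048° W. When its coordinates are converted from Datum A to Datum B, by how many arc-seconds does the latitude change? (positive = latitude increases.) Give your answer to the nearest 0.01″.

Δφ = 5.16″

sin φ = -0.946999, cos φ = 0.321236, sin λ = -0.469546, cos λ = 0.882908.
North component: ΔN = −sin φ cos λ·ΔX − sin φ sin λ·ΔY + cos φ·ΔZ = −(-0.946999)(0.882908)(191.6) − (-0.946999)(-0.469546)(166.7) + (0.321236)(227.9) = 159.28 m.
1° of latitude spans πR/180 = 111195 m, so Δφ = 159.28 / 111195 × 3600 = 5.157″.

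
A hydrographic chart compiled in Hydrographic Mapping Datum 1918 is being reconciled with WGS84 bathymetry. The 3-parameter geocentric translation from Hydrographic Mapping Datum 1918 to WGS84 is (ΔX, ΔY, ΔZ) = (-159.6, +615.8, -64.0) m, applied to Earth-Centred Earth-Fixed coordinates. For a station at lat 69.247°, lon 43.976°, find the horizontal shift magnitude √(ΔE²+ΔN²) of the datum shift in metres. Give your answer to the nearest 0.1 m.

637.3 m

The local east axis at (φ, λ) is (−sin λ, cos λ, 0), so ΔE = −sin(43.976°)·(-159.6) + cos(43.976°)·615.8 = 553.97 m.
The local north axis is (−sin φ cos λ, −sin φ sin λ, cos φ), giving ΔN = 107.401 − 399.842 − 22.678 = -315.12 m.
Horizontal magnitude = √(ΔE² + ΔN²) = √(553.97² + (-315.12)²) = 637.32 m.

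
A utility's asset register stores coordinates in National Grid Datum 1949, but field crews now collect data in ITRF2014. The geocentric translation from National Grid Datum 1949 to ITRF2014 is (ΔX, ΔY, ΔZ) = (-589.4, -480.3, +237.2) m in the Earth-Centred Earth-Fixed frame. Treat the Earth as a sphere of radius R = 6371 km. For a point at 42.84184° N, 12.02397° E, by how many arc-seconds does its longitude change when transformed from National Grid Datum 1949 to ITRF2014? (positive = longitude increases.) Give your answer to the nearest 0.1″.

Δλ = -15.3″

sin φ = 0.679977, cos φ = 0.733234, sin λ = 0.208321, cos λ = 0.978061.
East component: ΔE = −sin λ·ΔX + cos λ·ΔY = −(0.208321)(-589.4) + (0.978061)(-480.3) = -346.98 m.
1° of latitude spans πR/180 = 111195 m; at latitude φ, 1° of longitude spans that × cos φ = 81531.8 m, so Δλ = -346.98 / 81531.8 × 3600 = -15.321″.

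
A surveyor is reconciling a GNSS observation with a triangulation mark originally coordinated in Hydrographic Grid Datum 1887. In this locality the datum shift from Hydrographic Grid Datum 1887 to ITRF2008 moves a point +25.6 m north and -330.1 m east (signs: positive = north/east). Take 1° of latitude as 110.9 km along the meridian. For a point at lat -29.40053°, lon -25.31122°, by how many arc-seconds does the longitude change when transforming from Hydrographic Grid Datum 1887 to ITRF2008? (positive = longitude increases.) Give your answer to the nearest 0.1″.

Δλ = -12.3″

At latitude -29.40053°, cos φ = 0.871209.
1° of longitude at this latitude = 110.9 × cos φ = 96.62 km, so Δλ = -330.1 / 96617.1 = -0.0034166° = -12.300″.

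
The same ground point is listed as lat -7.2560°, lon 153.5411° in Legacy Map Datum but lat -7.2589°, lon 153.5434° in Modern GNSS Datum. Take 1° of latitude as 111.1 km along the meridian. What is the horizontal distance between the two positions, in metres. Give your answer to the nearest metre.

410 m

Δφ = -7.2589° − -7.2560° = -0.0029°; Δλ = 153.5434° − 153.5411° = +0.0023°.
ΔN = Δφ × 111100 = -322.2 m; ΔE = Δλ × 111100 × cos(-7.2560°) = +0.0023 × 111100 × 0.991992 = 253.5 m.
Distance = √(ΔE² + ΔN²) = √(253.5² + (-322.2)²) = 410.0 m.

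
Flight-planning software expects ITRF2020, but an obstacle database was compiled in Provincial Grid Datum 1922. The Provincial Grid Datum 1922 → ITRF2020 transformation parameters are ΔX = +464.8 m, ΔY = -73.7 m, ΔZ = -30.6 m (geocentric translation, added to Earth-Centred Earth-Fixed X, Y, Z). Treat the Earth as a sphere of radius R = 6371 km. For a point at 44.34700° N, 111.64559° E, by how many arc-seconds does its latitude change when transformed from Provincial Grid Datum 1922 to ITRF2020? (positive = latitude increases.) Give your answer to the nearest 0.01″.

Δφ = 4.72″

sin φ = 0.699002, cos φ = 0.715120, sin λ = 0.929483, cos λ = -0.368864.
North component: ΔN = −sin φ cos λ·ΔX − sin φ sin λ·ΔY + cos φ·ΔZ = −(0.699002)(-0.368864)(464.8) − (0.699002)(0.929483)(-73.7) + (0.715120)(-30.6) = 145.84 m.
1° of latitude spans πR/180 = 111195 m, so Δφ = 145.84 / 111195 × 3600 = 4.722″.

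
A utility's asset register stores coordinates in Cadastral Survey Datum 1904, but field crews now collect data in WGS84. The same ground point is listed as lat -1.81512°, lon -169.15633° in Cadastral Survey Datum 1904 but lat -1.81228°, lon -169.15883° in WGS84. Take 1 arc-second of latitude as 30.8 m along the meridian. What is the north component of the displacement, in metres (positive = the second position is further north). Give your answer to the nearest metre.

ΔN = 315 m

Δφ = -1.81228° − -1.81512° = +0.00284°; Δλ = -169.15883° − -169.15633° = -0.00250°.
1° of latitude = 3600 × 30.80 = 110880 m.
ΔN = Δφ × 110880 = 314.9 m; ΔE = Δλ × 110880 × cos(-1.81512°) = -0.00250 × 110880 × 0.999498 = -277.1 m.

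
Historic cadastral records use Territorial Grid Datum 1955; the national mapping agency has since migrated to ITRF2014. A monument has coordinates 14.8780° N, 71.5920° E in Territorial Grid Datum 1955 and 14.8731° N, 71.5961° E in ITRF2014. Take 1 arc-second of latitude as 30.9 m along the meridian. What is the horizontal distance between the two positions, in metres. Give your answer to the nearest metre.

701 m

Δφ = 14.8731° − 14.8780° = -0.0049°; Δλ = 71.5961° − 71.5920° = +0.0041°.
1° of latitude = 3600 × 30.90 = 111240 m.
ΔN = Δφ × 111240 = -545.1 m; ΔE = Δλ × 111240 × cos(14.8780°) = +0.0041 × 111240 × 0.966475 = 440.8 m.
Distance = √(ΔE² + ΔN²) = √(440.8² + (-545.1)²) = 701.0 m.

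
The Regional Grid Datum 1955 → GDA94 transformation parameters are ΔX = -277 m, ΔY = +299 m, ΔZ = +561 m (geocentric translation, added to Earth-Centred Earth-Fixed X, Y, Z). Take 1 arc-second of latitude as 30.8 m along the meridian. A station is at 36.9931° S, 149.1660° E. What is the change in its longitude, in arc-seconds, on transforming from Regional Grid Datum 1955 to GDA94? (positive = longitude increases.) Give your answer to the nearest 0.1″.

Δλ = -4.7″

sin φ = -0.601719, cos φ = 0.798708, sin λ = 0.512552, cos λ = -0.858656.
East component: ΔE = −sin λ·ΔX + cos λ·ΔY = −(0.512552)(-277) + (-0.858656)(299) = -114.76 m.
1° of latitude spans 3600 × 30.80 = 110880 m; at latitude φ, 1° of longitude spans that × cos φ = 88560.7 m, so Δλ = -114.76 / 88560.7 × 3600 = -4.665″.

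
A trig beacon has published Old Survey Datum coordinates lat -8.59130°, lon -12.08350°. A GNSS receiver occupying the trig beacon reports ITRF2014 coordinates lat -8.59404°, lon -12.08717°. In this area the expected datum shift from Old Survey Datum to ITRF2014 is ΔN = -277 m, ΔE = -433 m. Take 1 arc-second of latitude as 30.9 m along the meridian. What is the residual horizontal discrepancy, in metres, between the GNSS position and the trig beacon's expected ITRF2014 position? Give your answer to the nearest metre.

Observed coordinate differences: Δφ = -0.00274°, Δλ = -0.00367°.
Converting to metres (1° lat = 111240 m, cos φ = 0.988779): observed ΔN = -304.8 m, observed ΔE = -403.7 m.
Subtracting the expected shift leaves a residual of -304.8 − (-277) = -27.8 m north and -403.7 − (-433) = 29.3 m east.
Residual distance = √((-27.8)² + 29.3²) = 40.4 m.

40 m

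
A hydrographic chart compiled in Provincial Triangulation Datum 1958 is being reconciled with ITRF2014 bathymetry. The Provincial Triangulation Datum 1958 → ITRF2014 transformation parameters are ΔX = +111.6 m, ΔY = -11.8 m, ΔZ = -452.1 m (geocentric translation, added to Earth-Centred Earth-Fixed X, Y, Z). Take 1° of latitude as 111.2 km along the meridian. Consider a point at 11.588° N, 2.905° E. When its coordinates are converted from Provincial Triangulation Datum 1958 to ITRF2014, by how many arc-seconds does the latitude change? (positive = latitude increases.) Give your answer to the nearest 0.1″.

sin φ = 0.200873, cos φ = 0.979617, sin λ = 0.050680, cos λ = 0.998715.
North component: ΔN = −sin φ cos λ·ΔX − sin φ sin λ·ΔY + cos φ·ΔZ = −(0.200873)(0.998715)(111.6) − (0.200873)(0.050680)(-11.8) + (0.979617)(-452.1) = -465.15 m.
1° of latitude spans 111200 m, so Δφ = -465.15 / 111200 × 3600 = -15.059″.

Δφ = -15.1″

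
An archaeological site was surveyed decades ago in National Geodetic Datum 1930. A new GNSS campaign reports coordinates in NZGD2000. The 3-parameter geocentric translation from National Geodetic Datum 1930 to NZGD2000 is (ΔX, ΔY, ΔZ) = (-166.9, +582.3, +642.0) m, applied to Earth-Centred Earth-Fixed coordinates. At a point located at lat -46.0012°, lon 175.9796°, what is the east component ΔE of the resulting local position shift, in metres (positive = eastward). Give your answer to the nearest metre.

At φ = -46.0012°, λ = 175.9796°: sin φ = -0.719354, cos φ = 0.694643, sin λ = 0.070112, cos λ = -0.997539.
ΔE = −sin λ·ΔX + cos λ·ΔY = −(0.070112)·(-166.9) + (-0.997539)·(582.3) = -569.17 m.

ΔE = -569 m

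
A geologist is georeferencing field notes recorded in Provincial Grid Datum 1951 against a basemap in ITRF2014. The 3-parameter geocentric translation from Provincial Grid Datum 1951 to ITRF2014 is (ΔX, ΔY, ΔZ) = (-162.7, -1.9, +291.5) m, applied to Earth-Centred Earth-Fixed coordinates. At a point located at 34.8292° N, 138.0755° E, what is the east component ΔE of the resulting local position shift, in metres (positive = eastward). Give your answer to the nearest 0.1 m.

The local east axis at (φ, λ) is (−sin λ, cos λ, 0), so ΔE = −sin(138.0755°)·(-162.7) + cos(138.0755°)·(-1.9) = 110.12 m.

ΔE = 110.1 m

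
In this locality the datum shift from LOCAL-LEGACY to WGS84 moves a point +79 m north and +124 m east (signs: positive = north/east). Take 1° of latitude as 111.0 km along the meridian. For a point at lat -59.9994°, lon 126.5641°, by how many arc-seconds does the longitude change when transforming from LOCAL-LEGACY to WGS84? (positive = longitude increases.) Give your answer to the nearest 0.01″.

At latitude -59.9994°, cos φ = 0.500009.
1° of longitude at this latitude = 111.0 × cos φ = 55.50 km, so Δλ = 124.0 / 55501.0 = 0.0022342° = 8.043″.

Δλ = 8.04″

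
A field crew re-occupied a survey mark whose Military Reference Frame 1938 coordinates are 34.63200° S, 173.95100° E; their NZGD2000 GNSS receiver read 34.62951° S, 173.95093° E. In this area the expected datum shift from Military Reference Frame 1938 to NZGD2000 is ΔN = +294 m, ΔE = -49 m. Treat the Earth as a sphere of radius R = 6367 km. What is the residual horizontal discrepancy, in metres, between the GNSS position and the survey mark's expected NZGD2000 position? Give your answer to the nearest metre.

46 m

Observed coordinate differences: Δφ = +0.00249°, Δλ = -0.00007°.
Converting to metres (1° lat = 111125 m, cos φ = 0.822819): observed ΔN = 276.7 m, observed ΔE = -6.4 m.
Subtracting the expected shift leaves a residual of 276.7 − (294) = -17.3 m north and -6.4 − (-49) = 42.6 m east.
Residual distance = √((-17.3)² + 42.6²) = 46.0 m.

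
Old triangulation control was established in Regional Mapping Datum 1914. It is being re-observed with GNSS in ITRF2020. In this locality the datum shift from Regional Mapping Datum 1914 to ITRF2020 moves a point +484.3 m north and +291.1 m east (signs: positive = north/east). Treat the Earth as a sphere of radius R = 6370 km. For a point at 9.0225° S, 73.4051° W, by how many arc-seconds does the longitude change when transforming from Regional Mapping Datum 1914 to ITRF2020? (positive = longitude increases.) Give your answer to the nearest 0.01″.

At latitude -9.0225°, cos φ = 0.987627.
One radian of longitude at latitude φ spans R cos φ, so Δλ = ΔE / (R cos φ) = 291.1 / (6370000 × 0.987627) = 4.6271e-05 rad = 9.544″.

Δλ = 9.54″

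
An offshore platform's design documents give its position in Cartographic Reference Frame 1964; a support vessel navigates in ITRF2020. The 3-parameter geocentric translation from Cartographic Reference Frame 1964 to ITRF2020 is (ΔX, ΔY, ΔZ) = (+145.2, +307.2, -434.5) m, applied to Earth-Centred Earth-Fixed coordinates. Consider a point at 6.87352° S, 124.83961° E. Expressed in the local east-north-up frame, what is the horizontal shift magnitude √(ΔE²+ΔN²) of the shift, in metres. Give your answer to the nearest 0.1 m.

At φ = -6.87352°, λ = 124.83961°: sin φ = -0.119678, cos φ = 0.992813, sin λ = 0.820754, cos λ = -0.571281.
ΔE = −sin λ·ΔX + cos λ·ΔY = −(0.820754)·(145.2) + (-0.571281)·(307.2) = -294.67 m.
ΔN = −sin φ cos λ·ΔX − sin φ sin λ·ΔY + cos φ·ΔZ = −(-0.119678)(-0.571281)(145.2) − (-0.119678)(0.820754)(307.2) + (0.992813)(-434.5) = -411.13 m.
Horizontal magnitude = √(ΔE² + ΔN²) = √((-294.67)² + (-411.13)²) = 505.82 m.

505.8 m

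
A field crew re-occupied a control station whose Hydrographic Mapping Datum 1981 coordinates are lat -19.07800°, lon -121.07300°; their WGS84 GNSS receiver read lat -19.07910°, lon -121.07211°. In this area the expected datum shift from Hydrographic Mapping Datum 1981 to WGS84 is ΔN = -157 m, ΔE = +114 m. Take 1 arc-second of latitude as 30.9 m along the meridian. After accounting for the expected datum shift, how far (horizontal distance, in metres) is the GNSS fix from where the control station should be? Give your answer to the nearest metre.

40 m

Observed coordinate differences: Δφ = -0.00110°, Δλ = +0.00089°.
Converting to metres (1° lat = 111240 m, cos φ = 0.945074): observed ΔN = -122.4 m, observed ΔE = 93.6 m.
Subtracting the expected shift leaves a residual of -122.4 − (-157) = 34.6 m north and 93.6 − (114) = -20.4 m east.
Residual distance = √(34.6² + (-20.4)²) = 40.2 m.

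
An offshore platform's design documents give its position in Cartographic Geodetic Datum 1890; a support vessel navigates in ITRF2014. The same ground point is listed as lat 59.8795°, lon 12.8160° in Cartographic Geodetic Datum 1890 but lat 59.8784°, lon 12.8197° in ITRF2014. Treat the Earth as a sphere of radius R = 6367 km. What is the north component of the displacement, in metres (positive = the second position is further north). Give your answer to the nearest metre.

Δφ = 59.8784° − 59.8795° = -0.0011°; Δλ = 12.8197° − 12.8160° = +0.0037°.
1° along a meridian = πR/180 = 111125 m.
ΔN = Δφ × 111125 = -122.2 m; ΔE = Δλ × 111125 × cos(59.8795°) = +0.0037 × 111125 × 0.501820 = 206.3 m.

ΔN = -122 m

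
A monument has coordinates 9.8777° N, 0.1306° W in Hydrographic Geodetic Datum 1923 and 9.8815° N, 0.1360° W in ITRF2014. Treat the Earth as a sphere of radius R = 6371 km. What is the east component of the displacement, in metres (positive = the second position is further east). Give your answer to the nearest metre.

ΔE = -592 m

Δφ = 9.8815° − 9.8777° = +0.0038°; Δλ = -0.1360° − -0.1306° = -0.0054°.
1° along a meridian = πR/180 = 111195 m.
ΔN = Δφ × 111195 = 422.5 m; ΔE = Δλ × 111195 × cos(9.8777°) = -0.0054 × 111195 × 0.985176 = -591.6 m.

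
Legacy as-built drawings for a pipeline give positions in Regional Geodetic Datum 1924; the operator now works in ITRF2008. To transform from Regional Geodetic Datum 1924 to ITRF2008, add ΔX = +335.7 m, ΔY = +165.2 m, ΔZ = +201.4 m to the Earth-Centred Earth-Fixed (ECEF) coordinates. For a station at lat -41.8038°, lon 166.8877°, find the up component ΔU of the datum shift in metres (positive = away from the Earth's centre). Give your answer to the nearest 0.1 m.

ΔU = -350.0 m

The local up (radial) axis is (cos φ cos λ, cos φ sin λ, sin φ), giving ΔU = -243.717 + 27.937 − 134.250 = -350.03 m.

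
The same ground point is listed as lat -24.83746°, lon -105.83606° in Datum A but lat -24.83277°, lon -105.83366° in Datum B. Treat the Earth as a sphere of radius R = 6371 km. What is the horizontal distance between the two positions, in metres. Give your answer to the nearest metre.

575 m

Δφ = -24.83277° − -24.83746° = +0.00469°; Δλ = -105.83366° − -105.83606° = +0.00240°.
1° along a meridian = πR/180 = 111195 m.
ΔN = Δφ × 111195 = 521.5 m; ΔE = Δλ × 111195 × cos(-24.83746°) = +0.00240 × 111195 × 0.907503 = 242.2 m.
Distance = √(ΔE² + ΔN²) = √(242.2² + 521.5²) = 575.0 m.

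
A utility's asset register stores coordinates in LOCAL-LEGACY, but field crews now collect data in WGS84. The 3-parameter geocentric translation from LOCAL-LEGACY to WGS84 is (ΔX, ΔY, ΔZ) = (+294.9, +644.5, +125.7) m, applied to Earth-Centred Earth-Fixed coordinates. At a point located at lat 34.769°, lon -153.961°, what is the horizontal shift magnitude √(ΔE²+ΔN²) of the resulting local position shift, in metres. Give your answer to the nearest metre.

The local east axis at (φ, λ) is (−sin λ, cos λ, 0), so ΔE = −sin(-153.961°)·294.9 + cos(-153.961°)·644.5 = -449.62 m.
The local north axis is (−sin φ cos λ, −sin φ sin λ, cos φ), giving ΔN = 151.102 + 161.343 + 103.257 = 415.70 m.
Horizontal magnitude = √(ΔE² + ΔN²) = √((-449.62)² + 415.70²) = 612.35 m.

612 m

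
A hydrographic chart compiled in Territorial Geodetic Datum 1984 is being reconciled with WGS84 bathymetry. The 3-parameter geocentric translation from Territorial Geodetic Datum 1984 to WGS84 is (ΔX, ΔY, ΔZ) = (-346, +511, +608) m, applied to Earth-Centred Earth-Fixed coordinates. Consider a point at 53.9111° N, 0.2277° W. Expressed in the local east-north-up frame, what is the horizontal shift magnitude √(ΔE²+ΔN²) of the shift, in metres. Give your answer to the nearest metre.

818 m

The local east axis at (φ, λ) is (−sin λ, cos λ, 0), so ΔE = −sin(-0.2277°)·(-346) + cos(-0.2277°)·511 = 509.62 m.
The local north axis is (−sin φ cos λ, −sin φ sin λ, cos φ), giving ΔN = 279.602 + 1.641 + 358.136 = 639.38 m.
Horizontal magnitude = √(ΔE² + ΔN²) = √(509.62² + 639.38²) = 817.63 m.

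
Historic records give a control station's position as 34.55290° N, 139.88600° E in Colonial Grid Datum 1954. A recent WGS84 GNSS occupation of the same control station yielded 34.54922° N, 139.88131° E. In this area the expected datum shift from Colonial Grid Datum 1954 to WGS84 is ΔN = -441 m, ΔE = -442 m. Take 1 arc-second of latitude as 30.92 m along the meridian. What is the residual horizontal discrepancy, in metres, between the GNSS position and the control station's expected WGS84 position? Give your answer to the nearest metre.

34 m

Observed coordinate differences: Δφ = -0.00368°, Δλ = -0.00469°.
Converting to metres (1° lat = 111312 m, cos φ = 0.823603): observed ΔN = -409.6 m, observed ΔE = -430.0 m.
Subtracting the expected shift leaves a residual of -409.6 − (-441) = 31.4 m north and -430.0 − (-442) = 12.0 m east.
Residual distance = √(31.4² + 12.0²) = 33.6 m.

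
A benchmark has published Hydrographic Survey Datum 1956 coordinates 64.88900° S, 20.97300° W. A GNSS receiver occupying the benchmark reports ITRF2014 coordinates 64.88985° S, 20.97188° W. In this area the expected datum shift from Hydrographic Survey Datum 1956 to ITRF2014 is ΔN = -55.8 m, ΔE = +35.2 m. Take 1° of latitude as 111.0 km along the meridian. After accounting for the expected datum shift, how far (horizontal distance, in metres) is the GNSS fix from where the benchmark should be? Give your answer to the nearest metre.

42 m

Observed coordinate differences: Δφ = -0.00085°, Δλ = +0.00112°.
Converting to metres (1° lat = 111000 m, cos φ = 0.424373): observed ΔN = -94.3 m, observed ΔE = 52.8 m.
Subtracting the expected shift leaves a residual of -94.3 − (-55.8) = -38.5 m north and 52.8 − (35.2) = 17.6 m east.
Residual distance = √((-38.5)² + 17.6²) = 42.4 m.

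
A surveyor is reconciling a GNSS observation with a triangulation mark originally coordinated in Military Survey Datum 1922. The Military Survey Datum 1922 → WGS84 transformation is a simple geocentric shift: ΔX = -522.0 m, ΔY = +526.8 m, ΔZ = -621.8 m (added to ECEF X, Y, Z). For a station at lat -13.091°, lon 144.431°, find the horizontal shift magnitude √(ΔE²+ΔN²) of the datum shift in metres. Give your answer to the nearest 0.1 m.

At φ = -13.091°, λ = 144.431°: sin φ = -0.226498, cos φ = 0.974012, sin λ = 0.581683, cos λ = -0.813416.
ΔE = −sin λ·ΔX + cos λ·ΔY = −(0.581683)·(-522.0) + (-0.813416)·(526.8) = -124.87 m.
ΔN = −sin φ cos λ·ΔX − sin φ sin λ·ΔY + cos φ·ΔZ = −(-0.226498)(-0.813416)(-522.0) − (-0.226498)(0.581683)(526.8) + (0.974012)(-621.8) = -440.06 m.
Horizontal magnitude = √(ΔE² + ΔN²) = √((-124.87)² + (-440.06)²) = 457.44 m.

457.4 m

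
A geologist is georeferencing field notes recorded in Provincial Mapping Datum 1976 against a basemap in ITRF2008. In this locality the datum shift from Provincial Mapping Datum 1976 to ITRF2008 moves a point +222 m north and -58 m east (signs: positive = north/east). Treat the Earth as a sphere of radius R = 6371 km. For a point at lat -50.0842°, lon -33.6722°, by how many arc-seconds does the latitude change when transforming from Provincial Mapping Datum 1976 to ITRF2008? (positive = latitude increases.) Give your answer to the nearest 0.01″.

On a sphere of radius R, 1 rad of latitude = R, so Δφ = ΔN / R = 222.0 / 6371000 = 3.4845e-05 rad = 7.187″.

Δφ = 7.19″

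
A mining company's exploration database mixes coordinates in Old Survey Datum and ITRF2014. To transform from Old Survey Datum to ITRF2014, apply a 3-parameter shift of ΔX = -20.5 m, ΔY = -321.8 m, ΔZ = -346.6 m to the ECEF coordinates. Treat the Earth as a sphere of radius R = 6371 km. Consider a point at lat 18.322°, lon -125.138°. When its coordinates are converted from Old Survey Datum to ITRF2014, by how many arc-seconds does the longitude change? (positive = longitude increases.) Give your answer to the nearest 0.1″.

sin φ = 0.314357, cos φ = 0.949305, sin λ = -0.817768, cos λ = -0.575548.
East component: ΔE = −sin λ·ΔX + cos λ·ΔY = −(-0.817768)(-20.5) + (-0.575548)(-321.8) = 168.45 m.
1° of latitude spans πR/180 = 111195 m; at latitude φ, 1° of longitude spans that × cos φ = 105557.9 m, so Δλ = 168.45 / 105557.9 × 3600 = 5.745″.

Δλ = 5.7″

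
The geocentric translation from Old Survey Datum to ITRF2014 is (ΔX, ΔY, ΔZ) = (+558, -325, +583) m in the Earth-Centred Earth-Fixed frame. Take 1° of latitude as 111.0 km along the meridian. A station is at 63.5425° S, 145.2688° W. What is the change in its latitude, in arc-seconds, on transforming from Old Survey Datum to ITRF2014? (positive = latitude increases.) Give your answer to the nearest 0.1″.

Δφ = 0.5″

sin φ = -0.895265, cos φ = 0.445534, sin λ = -0.569727, cos λ = -0.821834.
North component: ΔN = −sin φ cos λ·ΔX − sin φ sin λ·ΔY + cos φ·ΔZ = −(-0.895265)(-0.821834)(558) − (-0.895265)(-0.569727)(-325) + (0.445534)(583) = 14.96 m.
1° of latitude spans 111000 m, so Δφ = 14.96 / 111000 × 3600 = 0.485″.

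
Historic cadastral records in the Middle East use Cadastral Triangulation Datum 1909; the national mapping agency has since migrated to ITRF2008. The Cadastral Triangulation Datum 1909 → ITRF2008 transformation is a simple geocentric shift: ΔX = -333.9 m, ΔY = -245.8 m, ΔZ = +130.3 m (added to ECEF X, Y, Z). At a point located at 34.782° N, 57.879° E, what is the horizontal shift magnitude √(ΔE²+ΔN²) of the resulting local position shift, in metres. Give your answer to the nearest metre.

The local east axis at (φ, λ) is (−sin λ, cos λ, 0), so ΔE = −sin(57.879°)·(-333.9) + cos(57.879°)·(-245.8) = 152.09 m.
The local north axis is (−sin φ cos λ, −sin φ sin λ, cos φ), giving ΔN = 101.277 + 118.754 + 107.019 = 327.05 m.
Horizontal magnitude = √(ΔE² + ΔN²) = √(152.09² + 327.05²) = 360.69 m.

361 m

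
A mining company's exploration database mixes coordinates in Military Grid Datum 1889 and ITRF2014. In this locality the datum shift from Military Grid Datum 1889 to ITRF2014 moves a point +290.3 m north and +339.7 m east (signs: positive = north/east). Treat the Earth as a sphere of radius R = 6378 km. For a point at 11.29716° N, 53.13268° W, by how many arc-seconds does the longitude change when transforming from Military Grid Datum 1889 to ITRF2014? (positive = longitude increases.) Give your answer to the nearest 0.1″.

At latitude 11.29716°, cos φ = 0.980624.
One radian of longitude at latitude φ spans R cos φ, so Δλ = ΔE / (R cos φ) = 339.7 / (6378000 × 0.980624) = 5.4314e-05 rad = 11.203″.

Δλ = 11.2″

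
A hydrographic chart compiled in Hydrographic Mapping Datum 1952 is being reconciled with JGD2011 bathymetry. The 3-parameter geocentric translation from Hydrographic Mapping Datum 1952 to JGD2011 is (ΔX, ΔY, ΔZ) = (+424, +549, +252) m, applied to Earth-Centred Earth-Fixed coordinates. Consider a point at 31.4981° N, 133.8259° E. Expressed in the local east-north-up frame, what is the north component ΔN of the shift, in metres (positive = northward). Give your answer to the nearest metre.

At φ = 31.4981°, λ = 133.8259°: sin φ = 0.522470, cos φ = 0.852657, sin λ = 0.721447, cos λ = -0.692469.
ΔN = −sin φ cos λ·ΔX − sin φ sin λ·ΔY + cos φ·ΔZ = −(0.522470)(-0.692469)(424) − (0.522470)(0.721447)(549) + (0.852657)(252) = 161.33 m.

ΔN = 161 m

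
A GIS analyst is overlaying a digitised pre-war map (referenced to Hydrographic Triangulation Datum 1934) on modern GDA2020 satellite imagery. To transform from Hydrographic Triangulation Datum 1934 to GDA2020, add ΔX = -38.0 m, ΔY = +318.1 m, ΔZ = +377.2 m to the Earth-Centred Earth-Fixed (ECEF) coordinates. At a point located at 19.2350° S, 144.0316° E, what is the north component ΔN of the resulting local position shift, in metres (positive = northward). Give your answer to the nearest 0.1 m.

ΔN = 427.8 m

At φ = -19.2350°, λ = 144.0316°: sin φ = -0.329443, cos φ = 0.944175, sin λ = 0.587339, cos λ = -0.809341.
ΔN = −sin φ cos λ·ΔX − sin φ sin λ·ΔY + cos φ·ΔZ = −(-0.329443)(-0.809341)(-38.0) − (-0.329443)(0.587339)(318.1) + (0.944175)(377.2) = 427.83 m.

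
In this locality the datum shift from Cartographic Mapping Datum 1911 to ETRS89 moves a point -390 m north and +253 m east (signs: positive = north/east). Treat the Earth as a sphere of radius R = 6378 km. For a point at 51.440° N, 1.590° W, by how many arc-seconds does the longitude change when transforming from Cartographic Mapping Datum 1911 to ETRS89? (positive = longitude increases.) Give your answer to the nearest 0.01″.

Δλ = 13.13″

At latitude 51.440°, cos φ = 0.623334.
One radian of longitude at latitude φ spans R cos φ, so Δλ = ΔE / (R cos φ) = 253.0 / (6378000 × 0.623334) = 6.3638e-05 rad = 13.126″.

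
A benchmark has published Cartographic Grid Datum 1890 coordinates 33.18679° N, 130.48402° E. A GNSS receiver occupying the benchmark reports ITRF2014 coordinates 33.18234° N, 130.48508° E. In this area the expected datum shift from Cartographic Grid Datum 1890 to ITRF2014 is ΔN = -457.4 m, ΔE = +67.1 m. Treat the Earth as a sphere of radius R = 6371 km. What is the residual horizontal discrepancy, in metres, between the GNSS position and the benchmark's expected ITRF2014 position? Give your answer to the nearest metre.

49 m

Observed coordinate differences: Δφ = -0.00445°, Δλ = +0.00106°.
Converting to metres (1° lat = 111195 m, cos φ = 0.836891): observed ΔN = -494.8 m, observed ΔE = 98.6 m.
Subtracting the expected shift leaves a residual of -494.8 − (-457.4) = -37.4 m north and 98.6 − (67.1) = 31.5 m east.
Residual distance = √((-37.4)² + 31.5²) = 48.9 m.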